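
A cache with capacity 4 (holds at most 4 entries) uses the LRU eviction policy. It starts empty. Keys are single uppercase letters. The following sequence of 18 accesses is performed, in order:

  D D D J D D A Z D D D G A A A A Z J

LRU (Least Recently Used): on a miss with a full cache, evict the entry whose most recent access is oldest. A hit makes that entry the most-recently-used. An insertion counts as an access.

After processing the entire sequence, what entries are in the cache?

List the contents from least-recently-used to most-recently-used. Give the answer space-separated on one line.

Answer: G A Z J

Derivation:
LRU simulation (capacity=4):
  1. access D: MISS. Cache (LRU->MRU): [D]
  2. access D: HIT. Cache (LRU->MRU): [D]
  3. access D: HIT. Cache (LRU->MRU): [D]
  4. access J: MISS. Cache (LRU->MRU): [D J]
  5. access D: HIT. Cache (LRU->MRU): [J D]
  6. access D: HIT. Cache (LRU->MRU): [J D]
  7. access A: MISS. Cache (LRU->MRU): [J D A]
  8. access Z: MISS. Cache (LRU->MRU): [J D A Z]
  9. access D: HIT. Cache (LRU->MRU): [J A Z D]
  10. access D: HIT. Cache (LRU->MRU): [J A Z D]
  11. access D: HIT. Cache (LRU->MRU): [J A Z D]
  12. access G: MISS, evict J. Cache (LRU->MRU): [A Z D G]
  13. access A: HIT. Cache (LRU->MRU): [Z D G A]
  14. access A: HIT. Cache (LRU->MRU): [Z D G A]
  15. access A: HIT. Cache (LRU->MRU): [Z D G A]
  16. access A: HIT. Cache (LRU->MRU): [Z D G A]
  17. access Z: HIT. Cache (LRU->MRU): [D G A Z]
  18. access J: MISS, evict D. Cache (LRU->MRU): [G A Z J]
Total: 12 hits, 6 misses, 2 evictions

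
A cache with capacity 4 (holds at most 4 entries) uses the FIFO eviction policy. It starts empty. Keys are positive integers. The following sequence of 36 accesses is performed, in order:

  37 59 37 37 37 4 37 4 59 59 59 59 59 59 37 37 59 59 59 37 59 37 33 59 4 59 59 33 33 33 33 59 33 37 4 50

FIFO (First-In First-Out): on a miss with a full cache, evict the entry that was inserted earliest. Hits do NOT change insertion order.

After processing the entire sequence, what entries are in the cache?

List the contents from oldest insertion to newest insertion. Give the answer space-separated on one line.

Answer: 59 4 33 50

Derivation:
FIFO simulation (capacity=4):
  1. access 37: MISS. Cache (old->new): [37]
  2. access 59: MISS. Cache (old->new): [37 59]
  3. access 37: HIT. Cache (old->new): [37 59]
  4. access 37: HIT. Cache (old->new): [37 59]
  5. access 37: HIT. Cache (old->new): [37 59]
  6. access 4: MISS. Cache (old->new): [37 59 4]
  7. access 37: HIT. Cache (old->new): [37 59 4]
  8. access 4: HIT. Cache (old->new): [37 59 4]
  9. access 59: HIT. Cache (old->new): [37 59 4]
  10. access 59: HIT. Cache (old->new): [37 59 4]
  11. access 59: HIT. Cache (old->new): [37 59 4]
  12. access 59: HIT. Cache (old->new): [37 59 4]
  13. access 59: HIT. Cache (old->new): [37 59 4]
  14. access 59: HIT. Cache (old->new): [37 59 4]
  15. access 37: HIT. Cache (old->new): [37 59 4]
  16. access 37: HIT. Cache (old->new): [37 59 4]
  17. access 59: HIT. Cache (old->new): [37 59 4]
  18. access 59: HIT. Cache (old->new): [37 59 4]
  19. access 59: HIT. Cache (old->new): [37 59 4]
  20. access 37: HIT. Cache (old->new): [37 59 4]
  21. access 59: HIT. Cache (old->new): [37 59 4]
  22. access 37: HIT. Cache (old->new): [37 59 4]
  23. access 33: MISS. Cache (old->new): [37 59 4 33]
  24. access 59: HIT. Cache (old->new): [37 59 4 33]
  25. access 4: HIT. Cache (old->new): [37 59 4 33]
  26. access 59: HIT. Cache (old->new): [37 59 4 33]
  27. access 59: HIT. Cache (old->new): [37 59 4 33]
  28. access 33: HIT. Cache (old->new): [37 59 4 33]
  29. access 33: HIT. Cache (old->new): [37 59 4 33]
  30. access 33: HIT. Cache (old->new): [37 59 4 33]
  31. access 33: HIT. Cache (old->new): [37 59 4 33]
  32. access 59: HIT. Cache (old->new): [37 59 4 33]
  33. access 33: HIT. Cache (old->new): [37 59 4 33]
  34. access 37: HIT. Cache (old->new): [37 59 4 33]
  35. access 4: HIT. Cache (old->new): [37 59 4 33]
  36. access 50: MISS, evict 37. Cache (old->new): [59 4 33 50]
Total: 31 hits, 5 misses, 1 evictions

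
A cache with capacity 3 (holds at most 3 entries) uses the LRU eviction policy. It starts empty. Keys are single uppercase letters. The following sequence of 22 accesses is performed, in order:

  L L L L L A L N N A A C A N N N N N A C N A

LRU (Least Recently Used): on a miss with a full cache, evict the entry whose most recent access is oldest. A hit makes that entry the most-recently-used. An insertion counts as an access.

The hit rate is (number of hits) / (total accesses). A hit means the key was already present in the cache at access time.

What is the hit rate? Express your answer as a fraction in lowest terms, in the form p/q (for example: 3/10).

Answer: 9/11

Derivation:
LRU simulation (capacity=3):
  1. access L: MISS. Cache (LRU->MRU): [L]
  2. access L: HIT. Cache (LRU->MRU): [L]
  3. access L: HIT. Cache (LRU->MRU): [L]
  4. access L: HIT. Cache (LRU->MRU): [L]
  5. access L: HIT. Cache (LRU->MRU): [L]
  6. access A: MISS. Cache (LRU->MRU): [L A]
  7. access L: HIT. Cache (LRU->MRU): [A L]
  8. access N: MISS. Cache (LRU->MRU): [A L N]
  9. access N: HIT. Cache (LRU->MRU): [A L N]
  10. access A: HIT. Cache (LRU->MRU): [L N A]
  11. access A: HIT. Cache (LRU->MRU): [L N A]
  12. access C: MISS, evict L. Cache (LRU->MRU): [N A C]
  13. access A: HIT. Cache (LRU->MRU): [N C A]
  14. access N: HIT. Cache (LRU->MRU): [C A N]
  15. access N: HIT. Cache (LRU->MRU): [C A N]
  16. access N: HIT. Cache (LRU->MRU): [C A N]
  17. access N: HIT. Cache (LRU->MRU): [C A N]
  18. access N: HIT. Cache (LRU->MRU): [C A N]
  19. access A: HIT. Cache (LRU->MRU): [C N A]
  20. access C: HIT. Cache (LRU->MRU): [N A C]
  21. access N: HIT. Cache (LRU->MRU): [A C N]
  22. access A: HIT. Cache (LRU->MRU): [C N A]
Total: 18 hits, 4 misses, 1 evictions

Hit rate = 18/22 = 9/11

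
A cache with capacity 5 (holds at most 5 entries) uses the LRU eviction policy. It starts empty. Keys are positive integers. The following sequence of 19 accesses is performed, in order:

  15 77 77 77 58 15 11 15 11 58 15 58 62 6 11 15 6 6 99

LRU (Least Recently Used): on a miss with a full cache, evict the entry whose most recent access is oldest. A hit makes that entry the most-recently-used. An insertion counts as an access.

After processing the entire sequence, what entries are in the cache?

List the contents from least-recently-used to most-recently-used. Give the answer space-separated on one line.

LRU simulation (capacity=5):
  1. access 15: MISS. Cache (LRU->MRU): [15]
  2. access 77: MISS. Cache (LRU->MRU): [15 77]
  3. access 77: HIT. Cache (LRU->MRU): [15 77]
  4. access 77: HIT. Cache (LRU->MRU): [15 77]
  5. access 58: MISS. Cache (LRU->MRU): [15 77 58]
  6. access 15: HIT. Cache (LRU->MRU): [77 58 15]
  7. access 11: MISS. Cache (LRU->MRU): [77 58 15 11]
  8. access 15: HIT. Cache (LRU->MRU): [77 58 11 15]
  9. access 11: HIT. Cache (LRU->MRU): [77 58 15 11]
  10. access 58: HIT. Cache (LRU->MRU): [77 15 11 58]
  11. access 15: HIT. Cache (LRU->MRU): [77 11 58 15]
  12. access 58: HIT. Cache (LRU->MRU): [77 11 15 58]
  13. access 62: MISS. Cache (LRU->MRU): [77 11 15 58 62]
  14. access 6: MISS, evict 77. Cache (LRU->MRU): [11 15 58 62 6]
  15. access 11: HIT. Cache (LRU->MRU): [15 58 62 6 11]
  16. access 15: HIT. Cache (LRU->MRU): [58 62 6 11 15]
  17. access 6: HIT. Cache (LRU->MRU): [58 62 11 15 6]
  18. access 6: HIT. Cache (LRU->MRU): [58 62 11 15 6]
  19. access 99: MISS, evict 58. Cache (LRU->MRU): [62 11 15 6 99]
Total: 12 hits, 7 misses, 2 evictions

Answer: 62 11 15 6 99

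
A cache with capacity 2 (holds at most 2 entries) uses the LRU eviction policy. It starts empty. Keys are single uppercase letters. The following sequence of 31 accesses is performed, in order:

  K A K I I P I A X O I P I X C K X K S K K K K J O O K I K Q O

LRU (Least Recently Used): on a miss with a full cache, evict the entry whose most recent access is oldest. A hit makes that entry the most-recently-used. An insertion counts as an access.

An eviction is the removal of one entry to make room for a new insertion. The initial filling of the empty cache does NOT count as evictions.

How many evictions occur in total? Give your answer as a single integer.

Answer: 18

Derivation:
LRU simulation (capacity=2):
  1. access K: MISS. Cache (LRU->MRU): [K]
  2. access A: MISS. Cache (LRU->MRU): [K A]
  3. access K: HIT. Cache (LRU->MRU): [A K]
  4. access I: MISS, evict A. Cache (LRU->MRU): [K I]
  5. access I: HIT. Cache (LRU->MRU): [K I]
  6. access P: MISS, evict K. Cache (LRU->MRU): [I P]
  7. access I: HIT. Cache (LRU->MRU): [P I]
  8. access A: MISS, evict P. Cache (LRU->MRU): [I A]
  9. access X: MISS, evict I. Cache (LRU->MRU): [A X]
  10. access O: MISS, evict A. Cache (LRU->MRU): [X O]
  11. access I: MISS, evict X. Cache (LRU->MRU): [O I]
  12. access P: MISS, evict O. Cache (LRU->MRU): [I P]
  13. access I: HIT. Cache (LRU->MRU): [P I]
  14. access X: MISS, evict P. Cache (LRU->MRU): [I X]
  15. access C: MISS, evict I. Cache (LRU->MRU): [X C]
  16. access K: MISS, evict X. Cache (LRU->MRU): [C K]
  17. access X: MISS, evict C. Cache (LRU->MRU): [K X]
  18. access K: HIT. Cache (LRU->MRU): [X K]
  19. access S: MISS, evict X. Cache (LRU->MRU): [K S]
  20. access K: HIT. Cache (LRU->MRU): [S K]
  21. access K: HIT. Cache (LRU->MRU): [S K]
  22. access K: HIT. Cache (LRU->MRU): [S K]
  23. access K: HIT. Cache (LRU->MRU): [S K]
  24. access J: MISS, evict S. Cache (LRU->MRU): [K J]
  25. access O: MISS, evict K. Cache (LRU->MRU): [J O]
  26. access O: HIT. Cache (LRU->MRU): [J O]
  27. access K: MISS, evict J. Cache (LRU->MRU): [O K]
  28. access I: MISS, evict O. Cache (LRU->MRU): [K I]
  29. access K: HIT. Cache (LRU->MRU): [I K]
  30. access Q: MISS, evict I. Cache (LRU->MRU): [K Q]
  31. access O: MISS, evict K. Cache (LRU->MRU): [Q O]
Total: 11 hits, 20 misses, 18 evictions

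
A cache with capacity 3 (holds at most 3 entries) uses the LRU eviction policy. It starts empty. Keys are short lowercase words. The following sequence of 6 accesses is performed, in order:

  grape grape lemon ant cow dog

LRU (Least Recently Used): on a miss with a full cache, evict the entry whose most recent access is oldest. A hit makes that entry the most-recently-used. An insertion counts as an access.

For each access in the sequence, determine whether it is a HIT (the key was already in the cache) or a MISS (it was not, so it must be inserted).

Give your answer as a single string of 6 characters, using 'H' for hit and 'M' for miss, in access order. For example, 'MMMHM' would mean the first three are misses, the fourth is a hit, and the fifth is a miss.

Answer: MHMMMM

Derivation:
LRU simulation (capacity=3):
  1. access grape: MISS. Cache (LRU->MRU): [grape]
  2. access grape: HIT. Cache (LRU->MRU): [grape]
  3. access lemon: MISS. Cache (LRU->MRU): [grape lemon]
  4. access ant: MISS. Cache (LRU->MRU): [grape lemon ant]
  5. access cow: MISS, evict grape. Cache (LRU->MRU): [lemon ant cow]
  6. access dog: MISS, evict lemon. Cache (LRU->MRU): [ant cow dog]
Total: 1 hits, 5 misses, 2 evictions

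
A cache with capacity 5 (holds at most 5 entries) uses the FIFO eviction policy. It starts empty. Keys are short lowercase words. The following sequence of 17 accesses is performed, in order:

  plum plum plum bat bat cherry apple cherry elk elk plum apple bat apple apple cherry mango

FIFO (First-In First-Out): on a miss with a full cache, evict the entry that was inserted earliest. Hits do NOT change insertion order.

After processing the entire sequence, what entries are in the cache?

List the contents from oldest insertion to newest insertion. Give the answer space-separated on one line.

Answer: bat cherry apple elk mango

Derivation:
FIFO simulation (capacity=5):
  1. access plum: MISS. Cache (old->new): [plum]
  2. access plum: HIT. Cache (old->new): [plum]
  3. access plum: HIT. Cache (old->new): [plum]
  4. access bat: MISS. Cache (old->new): [plum bat]
  5. access bat: HIT. Cache (old->new): [plum bat]
  6. access cherry: MISS. Cache (old->new): [plum bat cherry]
  7. access apple: MISS. Cache (old->new): [plum bat cherry apple]
  8. access cherry: HIT. Cache (old->new): [plum bat cherry apple]
  9. access elk: MISS. Cache (old->new): [plum bat cherry apple elk]
  10. access elk: HIT. Cache (old->new): [plum bat cherry apple elk]
  11. access plum: HIT. Cache (old->new): [plum bat cherry apple elk]
  12. access apple: HIT. Cache (old->new): [plum bat cherry apple elk]
  13. access bat: HIT. Cache (old->new): [plum bat cherry apple elk]
  14. access apple: HIT. Cache (old->new): [plum bat cherry apple elk]
  15. access apple: HIT. Cache (old->new): [plum bat cherry apple elk]
  16. access cherry: HIT. Cache (old->new): [plum bat cherry apple elk]
  17. access mango: MISS, evict plum. Cache (old->new): [bat cherry apple elk mango]
Total: 11 hits, 6 misses, 1 evictions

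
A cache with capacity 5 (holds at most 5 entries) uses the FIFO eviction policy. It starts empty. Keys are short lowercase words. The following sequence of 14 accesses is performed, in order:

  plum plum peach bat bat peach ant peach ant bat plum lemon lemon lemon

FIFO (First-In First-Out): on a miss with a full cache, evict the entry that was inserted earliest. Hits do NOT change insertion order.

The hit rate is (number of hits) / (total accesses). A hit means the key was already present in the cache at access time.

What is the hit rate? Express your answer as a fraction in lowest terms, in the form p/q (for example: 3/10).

FIFO simulation (capacity=5):
  1. access plum: MISS. Cache (old->new): [plum]
  2. access plum: HIT. Cache (old->new): [plum]
  3. access peach: MISS. Cache (old->new): [plum peach]
  4. access bat: MISS. Cache (old->new): [plum peach bat]
  5. access bat: HIT. Cache (old->new): [plum peach bat]
  6. access peach: HIT. Cache (old->new): [plum peach bat]
  7. access ant: MISS. Cache (old->new): [plum peach bat ant]
  8. access peach: HIT. Cache (old->new): [plum peach bat ant]
  9. access ant: HIT. Cache (old->new): [plum peach bat ant]
  10. access bat: HIT. Cache (old->new): [plum peach bat ant]
  11. access plum: HIT. Cache (old->new): [plum peach bat ant]
  12. access lemon: MISS. Cache (old->new): [plum peach bat ant lemon]
  13. access lemon: HIT. Cache (old->new): [plum peach bat ant lemon]
  14. access lemon: HIT. Cache (old->new): [plum peach bat ant lemon]
Total: 9 hits, 5 misses, 0 evictions

Hit rate = 9/14

Answer: 9/14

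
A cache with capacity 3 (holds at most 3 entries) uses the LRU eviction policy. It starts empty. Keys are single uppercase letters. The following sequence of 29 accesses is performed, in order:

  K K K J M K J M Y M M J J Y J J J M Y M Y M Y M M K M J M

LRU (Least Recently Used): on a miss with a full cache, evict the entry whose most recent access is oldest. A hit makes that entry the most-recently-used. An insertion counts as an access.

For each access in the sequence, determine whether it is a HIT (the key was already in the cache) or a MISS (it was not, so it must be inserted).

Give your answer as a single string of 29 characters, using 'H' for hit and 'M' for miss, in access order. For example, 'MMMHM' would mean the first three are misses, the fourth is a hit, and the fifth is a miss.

Answer: MHHMMHHHMHHHHHHHHHHHHHHHHMHMH

Derivation:
LRU simulation (capacity=3):
  1. access K: MISS. Cache (LRU->MRU): [K]
  2. access K: HIT. Cache (LRU->MRU): [K]
  3. access K: HIT. Cache (LRU->MRU): [K]
  4. access J: MISS. Cache (LRU->MRU): [K J]
  5. access M: MISS. Cache (LRU->MRU): [K J M]
  6. access K: HIT. Cache (LRU->MRU): [J M K]
  7. access J: HIT. Cache (LRU->MRU): [M K J]
  8. access M: HIT. Cache (LRU->MRU): [K J M]
  9. access Y: MISS, evict K. Cache (LRU->MRU): [J M Y]
  10. access M: HIT. Cache (LRU->MRU): [J Y M]
  11. access M: HIT. Cache (LRU->MRU): [J Y M]
  12. access J: HIT. Cache (LRU->MRU): [Y M J]
  13. access J: HIT. Cache (LRU->MRU): [Y M J]
  14. access Y: HIT. Cache (LRU->MRU): [M J Y]
  15. access J: HIT. Cache (LRU->MRU): [M Y J]
  16. access J: HIT. Cache (LRU->MRU): [M Y J]
  17. access J: HIT. Cache (LRU->MRU): [M Y J]
  18. access M: HIT. Cache (LRU->MRU): [Y J M]
  19. access Y: HIT. Cache (LRU->MRU): [J M Y]
  20. access M: HIT. Cache (LRU->MRU): [J Y M]
  21. access Y: HIT. Cache (LRU->MRU): [J M Y]
  22. access M: HIT. Cache (LRU->MRU): [J Y M]
  23. access Y: HIT. Cache (LRU->MRU): [J M Y]
  24. access M: HIT. Cache (LRU->MRU): [J Y M]
  25. access M: HIT. Cache (LRU->MRU): [J Y M]
  26. access K: MISS, evict J. Cache (LRU->MRU): [Y M K]
  27. access M: HIT. Cache (LRU->MRU): [Y K M]
  28. access J: MISS, evict Y. Cache (LRU->MRU): [K M J]
  29. access M: HIT. Cache (LRU->MRU): [K J M]
Total: 23 hits, 6 misses, 3 evictions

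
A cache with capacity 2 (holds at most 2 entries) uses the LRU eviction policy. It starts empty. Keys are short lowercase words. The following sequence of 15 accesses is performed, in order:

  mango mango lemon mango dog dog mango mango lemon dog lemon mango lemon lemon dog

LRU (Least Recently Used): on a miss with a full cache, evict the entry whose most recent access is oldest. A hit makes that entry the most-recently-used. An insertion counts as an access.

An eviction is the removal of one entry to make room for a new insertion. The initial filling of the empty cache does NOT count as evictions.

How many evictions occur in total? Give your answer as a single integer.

Answer: 5

Derivation:
LRU simulation (capacity=2):
  1. access mango: MISS. Cache (LRU->MRU): [mango]
  2. access mango: HIT. Cache (LRU->MRU): [mango]
  3. access lemon: MISS. Cache (LRU->MRU): [mango lemon]
  4. access mango: HIT. Cache (LRU->MRU): [lemon mango]
  5. access dog: MISS, evict lemon. Cache (LRU->MRU): [mango dog]
  6. access dog: HIT. Cache (LRU->MRU): [mango dog]
  7. access mango: HIT. Cache (LRU->MRU): [dog mango]
  8. access mango: HIT. Cache (LRU->MRU): [dog mango]
  9. access lemon: MISS, evict dog. Cache (LRU->MRU): [mango lemon]
  10. access dog: MISS, evict mango. Cache (LRU->MRU): [lemon dog]
  11. access lemon: HIT. Cache (LRU->MRU): [dog lemon]
  12. access mango: MISS, evict dog. Cache (LRU->MRU): [lemon mango]
  13. access lemon: HIT. Cache (LRU->MRU): [mango lemon]
  14. access lemon: HIT. Cache (LRU->MRU): [mango lemon]
  15. access dog: MISS, evict mango. Cache (LRU->MRU): [lemon dog]
Total: 8 hits, 7 misses, 5 evictions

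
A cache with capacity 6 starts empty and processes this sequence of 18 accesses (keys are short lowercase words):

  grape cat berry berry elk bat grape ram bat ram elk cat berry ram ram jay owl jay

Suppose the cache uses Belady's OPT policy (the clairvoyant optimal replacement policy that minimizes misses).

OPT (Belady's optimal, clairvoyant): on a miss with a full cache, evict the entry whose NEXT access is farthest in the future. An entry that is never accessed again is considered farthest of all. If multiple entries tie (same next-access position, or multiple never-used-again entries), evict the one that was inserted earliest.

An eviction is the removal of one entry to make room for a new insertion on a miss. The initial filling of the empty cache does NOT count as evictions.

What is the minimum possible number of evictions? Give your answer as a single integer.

Answer: 2

Derivation:
OPT (Belady) simulation (capacity=6):
  1. access grape: MISS. Cache: [grape]
  2. access cat: MISS. Cache: [grape cat]
  3. access berry: MISS. Cache: [grape cat berry]
  4. access berry: HIT. Next use of berry: step 13. Cache: [grape cat berry]
  5. access elk: MISS. Cache: [grape cat berry elk]
  6. access bat: MISS. Cache: [grape cat berry elk bat]
  7. access grape: HIT. Next use of grape: never. Cache: [grape cat berry elk bat]
  8. access ram: MISS. Cache: [grape cat berry elk bat ram]
  9. access bat: HIT. Next use of bat: never. Cache: [grape cat berry elk bat ram]
  10. access ram: HIT. Next use of ram: step 14. Cache: [grape cat berry elk bat ram]
  11. access elk: HIT. Next use of elk: never. Cache: [grape cat berry elk bat ram]
  12. access cat: HIT. Next use of cat: never. Cache: [grape cat berry elk bat ram]
  13. access berry: HIT. Next use of berry: never. Cache: [grape cat berry elk bat ram]
  14. access ram: HIT. Next use of ram: step 15. Cache: [grape cat berry elk bat ram]
  15. access ram: HIT. Next use of ram: never. Cache: [grape cat berry elk bat ram]
  16. access jay: MISS, evict grape (next use: never). Cache: [cat berry elk bat ram jay]
  17. access owl: MISS, evict cat (next use: never). Cache: [berry elk bat ram jay owl]
  18. access jay: HIT. Next use of jay: never. Cache: [berry elk bat ram jay owl]
Total: 10 hits, 8 misses, 2 evictions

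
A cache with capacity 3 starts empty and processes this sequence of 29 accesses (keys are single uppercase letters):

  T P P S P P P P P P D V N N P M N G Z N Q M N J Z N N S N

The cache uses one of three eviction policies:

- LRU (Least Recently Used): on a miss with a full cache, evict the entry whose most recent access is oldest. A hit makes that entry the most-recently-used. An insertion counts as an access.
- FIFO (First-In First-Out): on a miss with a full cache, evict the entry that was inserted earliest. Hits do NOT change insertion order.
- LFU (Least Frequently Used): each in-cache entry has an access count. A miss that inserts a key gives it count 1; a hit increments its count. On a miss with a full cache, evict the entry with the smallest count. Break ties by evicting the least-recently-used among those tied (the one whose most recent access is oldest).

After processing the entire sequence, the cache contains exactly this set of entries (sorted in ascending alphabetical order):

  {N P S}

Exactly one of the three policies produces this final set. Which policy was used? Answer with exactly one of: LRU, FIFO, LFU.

Answer: LFU

Derivation:
Simulating under each policy and comparing final sets:
  LRU: final set = {N S Z} -> differs
  FIFO: final set = {N S Z} -> differs
  LFU: final set = {N P S} -> MATCHES target
Only LFU produces the target set.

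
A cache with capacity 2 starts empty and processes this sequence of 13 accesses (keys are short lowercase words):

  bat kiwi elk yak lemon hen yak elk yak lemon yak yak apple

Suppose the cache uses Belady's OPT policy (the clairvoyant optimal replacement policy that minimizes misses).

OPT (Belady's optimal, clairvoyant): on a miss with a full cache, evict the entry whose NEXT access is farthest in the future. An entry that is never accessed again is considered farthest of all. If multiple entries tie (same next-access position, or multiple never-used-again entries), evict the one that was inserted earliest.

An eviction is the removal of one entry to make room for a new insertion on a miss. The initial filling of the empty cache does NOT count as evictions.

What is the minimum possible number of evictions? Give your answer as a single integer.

Answer: 7

Derivation:
OPT (Belady) simulation (capacity=2):
  1. access bat: MISS. Cache: [bat]
  2. access kiwi: MISS. Cache: [bat kiwi]
  3. access elk: MISS, evict bat (next use: never). Cache: [kiwi elk]
  4. access yak: MISS, evict kiwi (next use: never). Cache: [elk yak]
  5. access lemon: MISS, evict elk (next use: step 8). Cache: [yak lemon]
  6. access hen: MISS, evict lemon (next use: step 10). Cache: [yak hen]
  7. access yak: HIT. Next use of yak: step 9. Cache: [yak hen]
  8. access elk: MISS, evict hen (next use: never). Cache: [yak elk]
  9. access yak: HIT. Next use of yak: step 11. Cache: [yak elk]
  10. access lemon: MISS, evict elk (next use: never). Cache: [yak lemon]
  11. access yak: HIT. Next use of yak: step 12. Cache: [yak lemon]
  12. access yak: HIT. Next use of yak: never. Cache: [yak lemon]
  13. access apple: MISS, evict yak (next use: never). Cache: [lemon apple]
Total: 4 hits, 9 misses, 7 evictions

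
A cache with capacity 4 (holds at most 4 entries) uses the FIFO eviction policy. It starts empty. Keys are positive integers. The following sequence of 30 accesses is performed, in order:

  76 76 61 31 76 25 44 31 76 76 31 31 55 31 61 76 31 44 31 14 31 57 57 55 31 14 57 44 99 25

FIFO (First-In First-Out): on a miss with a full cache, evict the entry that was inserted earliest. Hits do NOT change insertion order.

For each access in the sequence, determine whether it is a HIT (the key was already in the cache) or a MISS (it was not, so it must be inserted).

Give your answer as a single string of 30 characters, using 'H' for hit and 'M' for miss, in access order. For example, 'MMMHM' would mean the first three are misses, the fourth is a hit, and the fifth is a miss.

Answer: MHMMHMMHMHHHMMMHHMHMHMHMMHHMMM

Derivation:
FIFO simulation (capacity=4):
  1. access 76: MISS. Cache (old->new): [76]
  2. access 76: HIT. Cache (old->new): [76]
  3. access 61: MISS. Cache (old->new): [76 61]
  4. access 31: MISS. Cache (old->new): [76 61 31]
  5. access 76: HIT. Cache (old->new): [76 61 31]
  6. access 25: MISS. Cache (old->new): [76 61 31 25]
  7. access 44: MISS, evict 76. Cache (old->new): [61 31 25 44]
  8. access 31: HIT. Cache (old->new): [61 31 25 44]
  9. access 76: MISS, evict 61. Cache (old->new): [31 25 44 76]
  10. access 76: HIT. Cache (old->new): [31 25 44 76]
  11. access 31: HIT. Cache (old->new): [31 25 44 76]
  12. access 31: HIT. Cache (old->new): [31 25 44 76]
  13. access 55: MISS, evict 31. Cache (old->new): [25 44 76 55]
  14. access 31: MISS, evict 25. Cache (old->new): [44 76 55 31]
  15. access 61: MISS, evict 44. Cache (old->new): [76 55 31 61]
  16. access 76: HIT. Cache (old->new): [76 55 31 61]
  17. access 31: HIT. Cache (old->new): [76 55 31 61]
  18. access 44: MISS, evict 76. Cache (old->new): [55 31 61 44]
  19. access 31: HIT. Cache (old->new): [55 31 61 44]
  20. access 14: MISS, evict 55. Cache (old->new): [31 61 44 14]
  21. access 31: HIT. Cache (old->new): [31 61 44 14]
  22. access 57: MISS, evict 31. Cache (old->new): [61 44 14 57]
  23. access 57: HIT. Cache (old->new): [61 44 14 57]
  24. access 55: MISS, evict 61. Cache (old->new): [44 14 57 55]
  25. access 31: MISS, evict 44. Cache (old->new): [14 57 55 31]
  26. access 14: HIT. Cache (old->new): [14 57 55 31]
  27. access 57: HIT. Cache (old->new): [14 57 55 31]
  28. access 44: MISS, evict 14. Cache (old->new): [57 55 31 44]
  29. access 99: MISS, evict 57. Cache (old->new): [55 31 44 99]
  30. access 25: MISS, evict 55. Cache (old->new): [31 44 99 25]
Total: 13 hits, 17 misses, 13 evictions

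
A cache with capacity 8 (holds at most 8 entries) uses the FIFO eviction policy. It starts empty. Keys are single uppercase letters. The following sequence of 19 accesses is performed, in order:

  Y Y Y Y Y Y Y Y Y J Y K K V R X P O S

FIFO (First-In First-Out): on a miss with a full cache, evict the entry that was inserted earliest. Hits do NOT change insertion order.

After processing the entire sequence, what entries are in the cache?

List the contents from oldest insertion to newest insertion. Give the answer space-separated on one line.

FIFO simulation (capacity=8):
  1. access Y: MISS. Cache (old->new): [Y]
  2. access Y: HIT. Cache (old->new): [Y]
  3. access Y: HIT. Cache (old->new): [Y]
  4. access Y: HIT. Cache (old->new): [Y]
  5. access Y: HIT. Cache (old->new): [Y]
  6. access Y: HIT. Cache (old->new): [Y]
  7. access Y: HIT. Cache (old->new): [Y]
  8. access Y: HIT. Cache (old->new): [Y]
  9. access Y: HIT. Cache (old->new): [Y]
  10. access J: MISS. Cache (old->new): [Y J]
  11. access Y: HIT. Cache (old->new): [Y J]
  12. access K: MISS. Cache (old->new): [Y J K]
  13. access K: HIT. Cache (old->new): [Y J K]
  14. access V: MISS. Cache (old->new): [Y J K V]
  15. access R: MISS. Cache (old->new): [Y J K V R]
  16. access X: MISS. Cache (old->new): [Y J K V R X]
  17. access P: MISS. Cache (old->new): [Y J K V R X P]
  18. access O: MISS. Cache (old->new): [Y J K V R X P O]
  19. access S: MISS, evict Y. Cache (old->new): [J K V R X P O S]
Total: 10 hits, 9 misses, 1 evictions

Answer: J K V R X P O S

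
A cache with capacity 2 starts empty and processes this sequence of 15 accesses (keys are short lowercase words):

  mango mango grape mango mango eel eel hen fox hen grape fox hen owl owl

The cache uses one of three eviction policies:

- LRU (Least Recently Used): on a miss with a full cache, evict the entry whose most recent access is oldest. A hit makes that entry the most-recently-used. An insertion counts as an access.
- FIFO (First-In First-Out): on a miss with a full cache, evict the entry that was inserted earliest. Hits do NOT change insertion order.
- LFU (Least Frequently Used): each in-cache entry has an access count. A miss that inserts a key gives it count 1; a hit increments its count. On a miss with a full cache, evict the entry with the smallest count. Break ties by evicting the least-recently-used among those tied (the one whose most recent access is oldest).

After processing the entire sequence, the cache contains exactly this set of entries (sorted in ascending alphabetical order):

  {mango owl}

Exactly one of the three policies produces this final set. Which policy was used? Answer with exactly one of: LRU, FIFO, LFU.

Answer: LFU

Derivation:
Simulating under each policy and comparing final sets:
  LRU: final set = {hen owl} -> differs
  FIFO: final set = {hen owl} -> differs
  LFU: final set = {mango owl} -> MATCHES target
Only LFU produces the target set.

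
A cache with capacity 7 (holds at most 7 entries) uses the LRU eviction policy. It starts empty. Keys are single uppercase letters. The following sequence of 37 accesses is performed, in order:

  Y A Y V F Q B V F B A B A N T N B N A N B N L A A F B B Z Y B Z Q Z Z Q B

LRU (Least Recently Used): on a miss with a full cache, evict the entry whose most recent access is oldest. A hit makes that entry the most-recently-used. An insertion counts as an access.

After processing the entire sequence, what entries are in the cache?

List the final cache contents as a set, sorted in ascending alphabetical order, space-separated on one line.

Answer: A B F L Q Y Z

Derivation:
LRU simulation (capacity=7):
  1. access Y: MISS. Cache (LRU->MRU): [Y]
  2. access A: MISS. Cache (LRU->MRU): [Y A]
  3. access Y: HIT. Cache (LRU->MRU): [A Y]
  4. access V: MISS. Cache (LRU->MRU): [A Y V]
  5. access F: MISS. Cache (LRU->MRU): [A Y V F]
  6. access Q: MISS. Cache (LRU->MRU): [A Y V F Q]
  7. access B: MISS. Cache (LRU->MRU): [A Y V F Q B]
  8. access V: HIT. Cache (LRU->MRU): [A Y F Q B V]
  9. access F: HIT. Cache (LRU->MRU): [A Y Q B V F]
  10. access B: HIT. Cache (LRU->MRU): [A Y Q V F B]
  11. access A: HIT. Cache (LRU->MRU): [Y Q V F B A]
  12. access B: HIT. Cache (LRU->MRU): [Y Q V F A B]
  13. access A: HIT. Cache (LRU->MRU): [Y Q V F B A]
  14. access N: MISS. Cache (LRU->MRU): [Y Q V F B A N]
  15. access T: MISS, evict Y. Cache (LRU->MRU): [Q V F B A N T]
  16. access N: HIT. Cache (LRU->MRU): [Q V F B A T N]
  17. access B: HIT. Cache (LRU->MRU): [Q V F A T N B]
  18. access N: HIT. Cache (LRU->MRU): [Q V F A T B N]
  19. access A: HIT. Cache (LRU->MRU): [Q V F T B N A]
  20. access N: HIT. Cache (LRU->MRU): [Q V F T B A N]
  21. access B: HIT. Cache (LRU->MRU): [Q V F T A N B]
  22. access N: HIT. Cache (LRU->MRU): [Q V F T A B N]
  23. access L: MISS, evict Q. Cache (LRU->MRU): [V F T A B N L]
  24. access A: HIT. Cache (LRU->MRU): [V F T B N L A]
  25. access A: HIT. Cache (LRU->MRU): [V F T B N L A]
  26. access F: HIT. Cache (LRU->MRU): [V T B N L A F]
  27. access B: HIT. Cache (LRU->MRU): [V T N L A F B]
  28. access B: HIT. Cache (LRU->MRU): [V T N L A F B]
  29. access Z: MISS, evict V. Cache (LRU->MRU): [T N L A F B Z]
  30. access Y: MISS, evict T. Cache (LRU->MRU): [N L A F B Z Y]
  31. access B: HIT. Cache (LRU->MRU): [N L A F Z Y B]
  32. access Z: HIT. Cache (LRU->MRU): [N L A F Y B Z]
  33. access Q: MISS, evict N. Cache (LRU->MRU): [L A F Y B Z Q]
  34. access Z: HIT. Cache (LRU->MRU): [L A F Y B Q Z]
  35. access Z: HIT. Cache (LRU->MRU): [L A F Y B Q Z]
  36. access Q: HIT. Cache (LRU->MRU): [L A F Y B Z Q]
  37. access B: HIT. Cache (LRU->MRU): [L A F Y Z Q B]
Total: 25 hits, 12 misses, 5 evictions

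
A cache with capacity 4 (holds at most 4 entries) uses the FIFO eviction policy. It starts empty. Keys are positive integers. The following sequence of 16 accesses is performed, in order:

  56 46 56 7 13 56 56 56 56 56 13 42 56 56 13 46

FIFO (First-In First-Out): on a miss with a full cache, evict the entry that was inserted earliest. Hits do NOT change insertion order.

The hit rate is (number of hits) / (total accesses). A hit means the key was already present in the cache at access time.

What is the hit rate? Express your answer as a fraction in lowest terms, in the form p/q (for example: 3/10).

Answer: 9/16

Derivation:
FIFO simulation (capacity=4):
  1. access 56: MISS. Cache (old->new): [56]
  2. access 46: MISS. Cache (old->new): [56 46]
  3. access 56: HIT. Cache (old->new): [56 46]
  4. access 7: MISS. Cache (old->new): [56 46 7]
  5. access 13: MISS. Cache (old->new): [56 46 7 13]
  6. access 56: HIT. Cache (old->new): [56 46 7 13]
  7. access 56: HIT. Cache (old->new): [56 46 7 13]
  8. access 56: HIT. Cache (old->new): [56 46 7 13]
  9. access 56: HIT. Cache (old->new): [56 46 7 13]
  10. access 56: HIT. Cache (old->new): [56 46 7 13]
  11. access 13: HIT. Cache (old->new): [56 46 7 13]
  12. access 42: MISS, evict 56. Cache (old->new): [46 7 13 42]
  13. access 56: MISS, evict 46. Cache (old->new): [7 13 42 56]
  14. access 56: HIT. Cache (old->new): [7 13 42 56]
  15. access 13: HIT. Cache (old->new): [7 13 42 56]
  16. access 46: MISS, evict 7. Cache (old->new): [13 42 56 46]
Total: 9 hits, 7 misses, 3 evictions

Hit rate = 9/16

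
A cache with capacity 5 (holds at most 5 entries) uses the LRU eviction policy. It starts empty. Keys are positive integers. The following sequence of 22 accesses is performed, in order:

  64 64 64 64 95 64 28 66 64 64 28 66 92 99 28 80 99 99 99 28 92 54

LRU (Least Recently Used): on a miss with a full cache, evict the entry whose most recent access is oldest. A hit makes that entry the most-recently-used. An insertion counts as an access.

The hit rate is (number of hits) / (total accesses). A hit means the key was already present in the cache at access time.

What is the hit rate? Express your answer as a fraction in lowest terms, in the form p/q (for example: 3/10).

LRU simulation (capacity=5):
  1. access 64: MISS. Cache (LRU->MRU): [64]
  2. access 64: HIT. Cache (LRU->MRU): [64]
  3. access 64: HIT. Cache (LRU->MRU): [64]
  4. access 64: HIT. Cache (LRU->MRU): [64]
  5. access 95: MISS. Cache (LRU->MRU): [64 95]
  6. access 64: HIT. Cache (LRU->MRU): [95 64]
  7. access 28: MISS. Cache (LRU->MRU): [95 64 28]
  8. access 66: MISS. Cache (LRU->MRU): [95 64 28 66]
  9. access 64: HIT. Cache (LRU->MRU): [95 28 66 64]
  10. access 64: HIT. Cache (LRU->MRU): [95 28 66 64]
  11. access 28: HIT. Cache (LRU->MRU): [95 66 64 28]
  12. access 66: HIT. Cache (LRU->MRU): [95 64 28 66]
  13. access 92: MISS. Cache (LRU->MRU): [95 64 28 66 92]
  14. access 99: MISS, evict 95. Cache (LRU->MRU): [64 28 66 92 99]
  15. access 28: HIT. Cache (LRU->MRU): [64 66 92 99 28]
  16. access 80: MISS, evict 64. Cache (LRU->MRU): [66 92 99 28 80]
  17. access 99: HIT. Cache (LRU->MRU): [66 92 28 80 99]
  18. access 99: HIT. Cache (LRU->MRU): [66 92 28 80 99]
  19. access 99: HIT. Cache (LRU->MRU): [66 92 28 80 99]
  20. access 28: HIT. Cache (LRU->MRU): [66 92 80 99 28]
  21. access 92: HIT. Cache (LRU->MRU): [66 80 99 28 92]
  22. access 54: MISS, evict 66. Cache (LRU->MRU): [80 99 28 92 54]
Total: 14 hits, 8 misses, 3 evictions

Hit rate = 14/22 = 7/11

Answer: 7/11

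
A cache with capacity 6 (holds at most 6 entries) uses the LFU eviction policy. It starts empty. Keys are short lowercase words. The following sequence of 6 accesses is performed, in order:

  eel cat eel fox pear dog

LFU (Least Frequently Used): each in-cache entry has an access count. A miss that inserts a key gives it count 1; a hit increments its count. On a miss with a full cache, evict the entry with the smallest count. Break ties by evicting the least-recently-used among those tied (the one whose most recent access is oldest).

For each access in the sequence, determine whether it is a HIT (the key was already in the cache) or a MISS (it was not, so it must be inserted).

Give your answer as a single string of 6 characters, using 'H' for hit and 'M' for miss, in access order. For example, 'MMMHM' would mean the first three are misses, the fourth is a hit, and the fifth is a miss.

Answer: MMHMMM

Derivation:
LFU simulation (capacity=6):
  1. access eel: MISS. Cache: [eel(c=1)]
  2. access cat: MISS. Cache: [eel(c=1) cat(c=1)]
  3. access eel: HIT, count now 2. Cache: [cat(c=1) eel(c=2)]
  4. access fox: MISS. Cache: [cat(c=1) fox(c=1) eel(c=2)]
  5. access pear: MISS. Cache: [cat(c=1) fox(c=1) pear(c=1) eel(c=2)]
  6. access dog: MISS. Cache: [cat(c=1) fox(c=1) pear(c=1) dog(c=1) eel(c=2)]
Total: 1 hits, 5 misses, 0 evictions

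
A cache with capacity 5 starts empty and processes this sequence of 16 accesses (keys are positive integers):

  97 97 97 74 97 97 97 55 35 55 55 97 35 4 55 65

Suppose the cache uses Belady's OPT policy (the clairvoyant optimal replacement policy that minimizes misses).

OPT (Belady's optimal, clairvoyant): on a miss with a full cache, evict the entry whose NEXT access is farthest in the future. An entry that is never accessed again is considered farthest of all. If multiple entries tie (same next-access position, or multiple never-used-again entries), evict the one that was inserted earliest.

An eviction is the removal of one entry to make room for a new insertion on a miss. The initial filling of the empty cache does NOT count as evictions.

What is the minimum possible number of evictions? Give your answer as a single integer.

Answer: 1

Derivation:
OPT (Belady) simulation (capacity=5):
  1. access 97: MISS. Cache: [97]
  2. access 97: HIT. Next use of 97: step 3. Cache: [97]
  3. access 97: HIT. Next use of 97: step 5. Cache: [97]
  4. access 74: MISS. Cache: [97 74]
  5. access 97: HIT. Next use of 97: step 6. Cache: [97 74]
  6. access 97: HIT. Next use of 97: step 7. Cache: [97 74]
  7. access 97: HIT. Next use of 97: step 12. Cache: [97 74]
  8. access 55: MISS. Cache: [97 74 55]
  9. access 35: MISS. Cache: [97 74 55 35]
  10. access 55: HIT. Next use of 55: step 11. Cache: [97 74 55 35]
  11. access 55: HIT. Next use of 55: step 15. Cache: [97 74 55 35]
  12. access 97: HIT. Next use of 97: never. Cache: [97 74 55 35]
  13. access 35: HIT. Next use of 35: never. Cache: [97 74 55 35]
  14. access 4: MISS. Cache: [97 74 55 35 4]
  15. access 55: HIT. Next use of 55: never. Cache: [97 74 55 35 4]
  16. access 65: MISS, evict 97 (next use: never). Cache: [74 55 35 4 65]
Total: 10 hits, 6 misses, 1 evictions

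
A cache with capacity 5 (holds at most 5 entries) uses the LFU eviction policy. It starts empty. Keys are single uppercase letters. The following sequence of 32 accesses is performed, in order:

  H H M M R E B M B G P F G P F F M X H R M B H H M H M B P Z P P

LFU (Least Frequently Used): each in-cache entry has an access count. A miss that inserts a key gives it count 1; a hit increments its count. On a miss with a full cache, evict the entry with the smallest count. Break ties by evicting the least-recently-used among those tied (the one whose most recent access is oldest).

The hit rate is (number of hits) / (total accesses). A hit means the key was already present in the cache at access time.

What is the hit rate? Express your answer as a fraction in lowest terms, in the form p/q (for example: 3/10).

Answer: 1/2

Derivation:
LFU simulation (capacity=5):
  1. access H: MISS. Cache: [H(c=1)]
  2. access H: HIT, count now 2. Cache: [H(c=2)]
  3. access M: MISS. Cache: [M(c=1) H(c=2)]
  4. access M: HIT, count now 2. Cache: [H(c=2) M(c=2)]
  5. access R: MISS. Cache: [R(c=1) H(c=2) M(c=2)]
  6. access E: MISS. Cache: [R(c=1) E(c=1) H(c=2) M(c=2)]
  7. access B: MISS. Cache: [R(c=1) E(c=1) B(c=1) H(c=2) M(c=2)]
  8. access M: HIT, count now 3. Cache: [R(c=1) E(c=1) B(c=1) H(c=2) M(c=3)]
  9. access B: HIT, count now 2. Cache: [R(c=1) E(c=1) H(c=2) B(c=2) M(c=3)]
  10. access G: MISS, evict R(c=1). Cache: [E(c=1) G(c=1) H(c=2) B(c=2) M(c=3)]
  11. access P: MISS, evict E(c=1). Cache: [G(c=1) P(c=1) H(c=2) B(c=2) M(c=3)]
  12. access F: MISS, evict G(c=1). Cache: [P(c=1) F(c=1) H(c=2) B(c=2) M(c=3)]
  13. access G: MISS, evict P(c=1). Cache: [F(c=1) G(c=1) H(c=2) B(c=2) M(c=3)]
  14. access P: MISS, evict F(c=1). Cache: [G(c=1) P(c=1) H(c=2) B(c=2) M(c=3)]
  15. access F: MISS, evict G(c=1). Cache: [P(c=1) F(c=1) H(c=2) B(c=2) M(c=3)]
  16. access F: HIT, count now 2. Cache: [P(c=1) H(c=2) B(c=2) F(c=2) M(c=3)]
  17. access M: HIT, count now 4. Cache: [P(c=1) H(c=2) B(c=2) F(c=2) M(c=4)]
  18. access X: MISS, evict P(c=1). Cache: [X(c=1) H(c=2) B(c=2) F(c=2) M(c=4)]
  19. access H: HIT, count now 3. Cache: [X(c=1) B(c=2) F(c=2) H(c=3) M(c=4)]
  20. access R: MISS, evict X(c=1). Cache: [R(c=1) B(c=2) F(c=2) H(c=3) M(c=4)]
  21. access M: HIT, count now 5. Cache: [R(c=1) B(c=2) F(c=2) H(c=3) M(c=5)]
  22. access B: HIT, count now 3. Cache: [R(c=1) F(c=2) H(c=3) B(c=3) M(c=5)]
  23. access H: HIT, count now 4. Cache: [R(c=1) F(c=2) B(c=3) H(c=4) M(c=5)]
  24. access H: HIT, count now 5. Cache: [R(c=1) F(c=2) B(c=3) M(c=5) H(c=5)]
  25. access M: HIT, count now 6. Cache: [R(c=1) F(c=2) B(c=3) H(c=5) M(c=6)]
  26. access H: HIT, count now 6. Cache: [R(c=1) F(c=2) B(c=3) M(c=6) H(c=6)]
  27. access M: HIT, count now 7. Cache: [R(c=1) F(c=2) B(c=3) H(c=6) M(c=7)]
  28. access B: HIT, count now 4. Cache: [R(c=1) F(c=2) B(c=4) H(c=6) M(c=7)]
  29. access P: MISS, evict R(c=1). Cache: [P(c=1) F(c=2) B(c=4) H(c=6) M(c=7)]
  30. access Z: MISS, evict P(c=1). Cache: [Z(c=1) F(c=2) B(c=4) H(c=6) M(c=7)]
  31. access P: MISS, evict Z(c=1). Cache: [P(c=1) F(c=2) B(c=4) H(c=6) M(c=7)]
  32. access P: HIT, count now 2. Cache: [F(c=2) P(c=2) B(c=4) H(c=6) M(c=7)]
Total: 16 hits, 16 misses, 11 evictions

Hit rate = 16/32 = 1/2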